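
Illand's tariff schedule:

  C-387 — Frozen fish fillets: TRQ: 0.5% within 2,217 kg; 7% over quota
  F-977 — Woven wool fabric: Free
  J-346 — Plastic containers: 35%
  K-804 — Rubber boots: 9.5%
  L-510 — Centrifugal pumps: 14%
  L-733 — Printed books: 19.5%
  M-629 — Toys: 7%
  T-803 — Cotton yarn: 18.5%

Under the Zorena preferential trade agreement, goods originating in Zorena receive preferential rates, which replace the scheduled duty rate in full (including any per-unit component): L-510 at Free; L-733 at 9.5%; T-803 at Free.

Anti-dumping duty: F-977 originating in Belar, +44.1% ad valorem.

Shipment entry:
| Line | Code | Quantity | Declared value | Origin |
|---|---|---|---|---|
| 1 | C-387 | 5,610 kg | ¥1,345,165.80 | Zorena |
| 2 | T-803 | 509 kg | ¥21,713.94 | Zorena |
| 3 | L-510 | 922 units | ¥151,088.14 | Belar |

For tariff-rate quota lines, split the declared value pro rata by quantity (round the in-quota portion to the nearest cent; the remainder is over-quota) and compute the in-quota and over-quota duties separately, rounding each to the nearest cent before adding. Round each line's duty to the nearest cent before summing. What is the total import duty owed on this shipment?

¥80,760.45

Line 1 (C-387, Zorena, 5,610 kg, ¥1,345,165.80):
Code C-387 is under a tariff-rate quota (threshold 2,217 kg). In-quota: 2,217 kg at 0.5%; over-quota: 3,393 kg at 7%.
Pro-rata value split: in-quota = ¥1,345,165.80 × 2,217/5,610 = ¥531,592.26; over-quota = ¥1,345,165.80 − ¥531,592.26 = ¥813,573.54.
In-quota duty = ¥531,592.26 × 0.5% = ¥2,657.96. Over-quota duty = ¥813,573.54 × 7% = ¥56,950.15.
Line duty = ¥2,657.96 + ¥56,950.15 = ¥59,608.11.
Line 2 (T-803, Zorena, 509 kg, ¥21,713.94):
Base rate for T-803 is 18.5%.
Origin Zorena qualifies under the Illand–Zorena agreement and T-803 is covered: preferential rate Free applies instead.
Duty = ¥21,713.94 × 0% = ¥0.00.
Line 3 (L-510, Belar, 922 units, ¥151,088.14):
Base rate for L-510 is 14%.
L-510 has an FTA preferential rate, but origin Belar is not Zorena; base rate stands.
Duty = ¥151,088.14 × 14% = ¥21,152.34.
Total = ¥59,608.11 + ¥0.00 + ¥21,152.34 = ¥80,760.45.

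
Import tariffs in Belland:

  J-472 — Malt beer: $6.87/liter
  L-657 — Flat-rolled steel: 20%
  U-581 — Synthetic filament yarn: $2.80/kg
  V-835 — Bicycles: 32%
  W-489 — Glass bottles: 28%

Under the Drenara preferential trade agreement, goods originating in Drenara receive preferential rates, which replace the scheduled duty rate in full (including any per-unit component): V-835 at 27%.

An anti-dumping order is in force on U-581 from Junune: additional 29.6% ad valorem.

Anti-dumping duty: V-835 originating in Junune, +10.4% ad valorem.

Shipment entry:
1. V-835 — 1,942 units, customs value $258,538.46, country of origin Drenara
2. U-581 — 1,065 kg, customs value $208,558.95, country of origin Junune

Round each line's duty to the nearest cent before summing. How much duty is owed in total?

$134,520.83

Line 1 (V-835, Drenara, 1,942 units, $258,538.46):
Base rate for V-835 is 32%.
Origin Drenara qualifies under the Belland–Drenara agreement and V-835 is covered: preferential rate 27% applies instead.
The additional-duty order on V-835 targets Junune, not Drenara; it does not apply.
Duty = $258,538.46 × 27% = $69,805.38.
Line 2 (U-581, Junune, 1,065 kg, $208,558.95):
Base rate for U-581 is $2.80/kg.
Additional duty on U-581 from Junune: +29.6% ad valorem. Applied ad valorem rate = 29.6%.
Duty = $208,558.95 × 29.6% + 1,065 × $2.80 = $64,715.45.
Total = $69,805.38 + $64,715.45 = $134,520.83.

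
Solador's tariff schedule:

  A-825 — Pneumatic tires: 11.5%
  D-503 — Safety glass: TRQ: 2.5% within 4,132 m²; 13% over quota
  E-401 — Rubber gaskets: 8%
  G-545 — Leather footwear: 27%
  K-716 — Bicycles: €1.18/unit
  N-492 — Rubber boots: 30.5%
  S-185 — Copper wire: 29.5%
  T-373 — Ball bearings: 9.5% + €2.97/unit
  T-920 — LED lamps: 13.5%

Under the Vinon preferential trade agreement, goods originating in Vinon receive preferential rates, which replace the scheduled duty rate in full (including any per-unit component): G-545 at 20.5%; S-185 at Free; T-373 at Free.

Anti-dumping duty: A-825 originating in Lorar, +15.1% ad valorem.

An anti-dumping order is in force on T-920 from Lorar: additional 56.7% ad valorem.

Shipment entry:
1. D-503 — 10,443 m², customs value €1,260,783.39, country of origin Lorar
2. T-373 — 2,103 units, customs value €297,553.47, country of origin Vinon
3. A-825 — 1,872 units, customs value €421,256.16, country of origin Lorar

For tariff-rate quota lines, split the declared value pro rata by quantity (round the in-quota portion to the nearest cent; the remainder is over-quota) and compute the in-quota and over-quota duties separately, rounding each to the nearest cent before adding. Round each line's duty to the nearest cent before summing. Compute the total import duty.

€223,576.06

Line 1 (D-503, Lorar, 10,443 m², €1,260,783.39):
Code D-503 is under a tariff-rate quota (threshold 4,132 m²). In-quota: 4,132 m² at 2.5%; over-quota: 6,311 m² at 13%.
Pro-rata value split: in-quota = €1,260,783.39 × 4,132/10,443 = €498,856.36; over-quota = €1,260,783.39 − €498,856.36 = €761,927.03.
In-quota duty = €498,856.36 × 2.5% = €12,471.41. Over-quota duty = €761,927.03 × 13% = €99,050.51.
Line duty = €12,471.41 + €99,050.51 = €111,521.92.
Line 2 (T-373, Vinon, 2,103 units, €297,553.47):
Base rate for T-373 is 9.5% + €2.97/unit.
Origin Vinon qualifies under the Solador–Vinon agreement and T-373 is covered: preferential rate Free applies instead.
Duty = €297,553.47 × 0% = €0.00.
Line 3 (A-825, Lorar, 1,872 units, €421,256.16):
Base rate for A-825 is 11.5%.
Additional duty on A-825 from Lorar: +15.1%. Applied ad valorem rate: 11.5% + 15.1% = 26.6%.
Duty = €421,256.16 × 26.6% = €112,054.14.
Total = €111,521.92 + €0.00 + €112,054.14 = €223,576.06.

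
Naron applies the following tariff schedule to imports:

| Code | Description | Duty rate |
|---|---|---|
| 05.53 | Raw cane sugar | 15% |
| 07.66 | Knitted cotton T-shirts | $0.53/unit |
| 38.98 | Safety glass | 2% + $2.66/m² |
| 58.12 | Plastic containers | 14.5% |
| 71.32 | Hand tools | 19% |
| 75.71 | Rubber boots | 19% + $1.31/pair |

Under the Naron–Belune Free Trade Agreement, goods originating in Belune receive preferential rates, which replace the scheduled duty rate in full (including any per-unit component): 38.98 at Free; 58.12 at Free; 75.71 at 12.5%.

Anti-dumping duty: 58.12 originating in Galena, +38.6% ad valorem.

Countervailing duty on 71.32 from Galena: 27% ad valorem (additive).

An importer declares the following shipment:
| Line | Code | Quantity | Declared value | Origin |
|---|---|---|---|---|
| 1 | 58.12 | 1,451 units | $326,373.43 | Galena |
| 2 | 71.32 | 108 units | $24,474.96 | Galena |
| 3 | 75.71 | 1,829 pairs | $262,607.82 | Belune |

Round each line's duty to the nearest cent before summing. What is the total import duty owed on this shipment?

Line 1 (58.12, Galena, 1,451 units, $326,373.43):
Base rate for 58.12 is 14.5%.
58.12 has an FTA preferential rate, but origin Galena is not Belune; base rate stands.
Additional duty on 58.12 from Galena: +38.6%. Applied ad valorem rate: 14.5% + 38.6% = 53.1%.
Duty = $326,373.43 × 53.1% = $173,304.29.
Line 2 (71.32, Galena, 108 units, $24,474.96):
Base rate for 71.32 is 19%.
Additional duty on 71.32 from Galena: +27%. Applied ad valorem rate: 19% + 27% = 46%.
Duty = $24,474.96 × 46% = $11,258.48.
Line 3 (75.71, Belune, 1,829 pairs, $262,607.82):
Base rate for 75.71 is 19% + $1.31/pair.
Origin Belune qualifies under the Naron–Belune agreement and 75.71 is covered: preferential rate 12.5% applies instead.
Duty = $262,607.82 × 12.5% = $32,825.98.
Total = $173,304.29 + $11,258.48 + $32,825.98 = $217,388.75.

$217,388.75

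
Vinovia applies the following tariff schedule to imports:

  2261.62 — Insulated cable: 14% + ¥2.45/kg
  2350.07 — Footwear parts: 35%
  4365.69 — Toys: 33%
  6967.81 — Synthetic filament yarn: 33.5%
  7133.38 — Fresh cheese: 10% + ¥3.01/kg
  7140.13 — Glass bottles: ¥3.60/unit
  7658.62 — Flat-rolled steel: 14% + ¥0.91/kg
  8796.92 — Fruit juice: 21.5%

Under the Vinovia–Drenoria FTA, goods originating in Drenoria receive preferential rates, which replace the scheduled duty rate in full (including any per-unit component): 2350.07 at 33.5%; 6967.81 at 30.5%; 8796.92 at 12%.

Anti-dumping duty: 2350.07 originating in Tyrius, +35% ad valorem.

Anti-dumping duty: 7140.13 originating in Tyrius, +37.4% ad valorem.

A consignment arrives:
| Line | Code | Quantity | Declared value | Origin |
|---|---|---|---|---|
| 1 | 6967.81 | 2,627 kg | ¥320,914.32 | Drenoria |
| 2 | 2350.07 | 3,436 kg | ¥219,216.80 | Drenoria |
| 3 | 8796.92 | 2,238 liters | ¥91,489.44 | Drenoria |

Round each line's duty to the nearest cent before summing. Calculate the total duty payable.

Line 1 (6967.81, Drenoria, 2,627 kg, ¥320,914.32):
Base rate for 6967.81 is 33.5%.
Origin Drenoria qualifies under the Vinovia–Drenoria agreement and 6967.81 is covered: preferential rate 30.5% applies instead.
Duty = ¥320,914.32 × 30.5% = ¥97,878.87.
Line 2 (2350.07, Drenoria, 3,436 kg, ¥219,216.80):
Base rate for 2350.07 is 35%.
Origin Drenoria qualifies under the Vinovia–Drenoria agreement and 2350.07 is covered: preferential rate 33.5% applies instead.
The additional-duty order on 2350.07 targets Tyrius, not Drenoria; it does not apply.
Duty = ¥219,216.80 × 33.5% = ¥73,437.63.
Line 3 (8796.92, Drenoria, 2,238 liters, ¥91,489.44):
Base rate for 8796.92 is 21.5%.
Origin Drenoria qualifies under the Vinovia–Drenoria agreement and 8796.92 is covered: preferential rate 12% applies instead.
Duty = ¥91,489.44 × 12% = ¥10,978.73.
Total = ¥97,878.87 + ¥73,437.63 + ¥10,978.73 = ¥182,295.23.

¥182,295.23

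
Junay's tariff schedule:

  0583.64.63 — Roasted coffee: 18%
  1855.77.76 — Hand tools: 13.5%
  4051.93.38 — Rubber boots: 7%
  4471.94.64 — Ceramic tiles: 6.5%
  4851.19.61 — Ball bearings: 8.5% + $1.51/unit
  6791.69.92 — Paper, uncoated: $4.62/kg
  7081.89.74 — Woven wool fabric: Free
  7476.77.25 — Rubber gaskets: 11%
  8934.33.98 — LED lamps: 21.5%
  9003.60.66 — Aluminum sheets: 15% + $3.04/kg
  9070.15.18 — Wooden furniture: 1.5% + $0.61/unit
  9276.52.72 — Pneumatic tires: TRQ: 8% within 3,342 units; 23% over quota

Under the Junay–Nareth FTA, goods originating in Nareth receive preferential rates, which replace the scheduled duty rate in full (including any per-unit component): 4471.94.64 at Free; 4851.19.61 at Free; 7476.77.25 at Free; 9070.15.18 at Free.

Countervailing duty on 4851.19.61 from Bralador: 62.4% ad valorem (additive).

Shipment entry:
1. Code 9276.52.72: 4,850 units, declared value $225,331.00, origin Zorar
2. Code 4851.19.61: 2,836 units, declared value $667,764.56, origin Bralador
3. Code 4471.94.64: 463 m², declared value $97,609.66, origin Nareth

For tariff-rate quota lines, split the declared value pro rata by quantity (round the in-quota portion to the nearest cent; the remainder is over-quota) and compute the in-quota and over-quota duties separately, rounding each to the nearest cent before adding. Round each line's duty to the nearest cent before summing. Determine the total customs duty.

$506,263.17

Line 1 (9276.52.72, Zorar, 4,850 units, $225,331.00):
Code 9276.52.72 is under a tariff-rate quota (threshold 3,342 units). In-quota: 3,342 units at 8%; over-quota: 1,508 units at 23%.
Pro-rata value split: in-quota = $225,331.00 × 3,342/4,850 = $155,269.32; over-quota = $225,331.00 − $155,269.32 = $70,061.68.
In-quota duty = $155,269.32 × 8% = $12,421.55. Over-quota duty = $70,061.68 × 23% = $16,114.19.
Line duty = $12,421.55 + $16,114.19 = $28,535.74.
Line 2 (4851.19.61, Bralador, 2,836 units, $667,764.56):
Base rate for 4851.19.61 is 8.5% + $1.51/unit.
4851.19.61 has an FTA preferential rate, but origin Bralador is not Nareth; base rate stands.
Additional duty on 4851.19.61 from Bralador: +62.4%. Applied ad valorem rate: 8.5% + 62.4% = 70.9%.
Duty = $667,764.56 × 70.9% + 2,836 × $1.51 = $477,727.43.
Line 3 (4471.94.64, Nareth, 463 m², $97,609.66):
Base rate for 4471.94.64 is 6.5%.
Origin Nareth qualifies under the Junay–Nareth agreement and 4471.94.64 is covered: preferential rate Free applies instead.
Duty = $97,609.66 × 0% = $0.00.
Total = $28,535.74 + $477,727.43 + $0.00 = $506,263.17.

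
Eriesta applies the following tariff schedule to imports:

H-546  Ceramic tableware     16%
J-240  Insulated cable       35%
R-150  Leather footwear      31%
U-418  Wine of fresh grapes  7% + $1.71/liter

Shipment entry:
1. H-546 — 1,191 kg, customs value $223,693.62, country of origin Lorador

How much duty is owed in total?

Line 1 (H-546, Lorador, 1,191 kg, $223,693.62):
Base rate for H-546 is 16%.
Duty = $223,693.62 × 16% = $35,790.98.

$35,790.98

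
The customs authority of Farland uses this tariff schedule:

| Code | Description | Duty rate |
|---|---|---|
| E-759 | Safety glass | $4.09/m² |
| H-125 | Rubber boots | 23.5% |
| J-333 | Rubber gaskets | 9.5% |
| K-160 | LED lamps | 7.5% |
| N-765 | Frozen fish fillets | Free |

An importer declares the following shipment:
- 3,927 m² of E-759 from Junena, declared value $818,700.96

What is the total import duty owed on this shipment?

$16,061.43

Line 1 (E-759, Junena, 3,927 m², $818,700.96):
Base rate for E-759 is $4.09/m².
Duty = 3,927 × $4.09 = $16,061.43.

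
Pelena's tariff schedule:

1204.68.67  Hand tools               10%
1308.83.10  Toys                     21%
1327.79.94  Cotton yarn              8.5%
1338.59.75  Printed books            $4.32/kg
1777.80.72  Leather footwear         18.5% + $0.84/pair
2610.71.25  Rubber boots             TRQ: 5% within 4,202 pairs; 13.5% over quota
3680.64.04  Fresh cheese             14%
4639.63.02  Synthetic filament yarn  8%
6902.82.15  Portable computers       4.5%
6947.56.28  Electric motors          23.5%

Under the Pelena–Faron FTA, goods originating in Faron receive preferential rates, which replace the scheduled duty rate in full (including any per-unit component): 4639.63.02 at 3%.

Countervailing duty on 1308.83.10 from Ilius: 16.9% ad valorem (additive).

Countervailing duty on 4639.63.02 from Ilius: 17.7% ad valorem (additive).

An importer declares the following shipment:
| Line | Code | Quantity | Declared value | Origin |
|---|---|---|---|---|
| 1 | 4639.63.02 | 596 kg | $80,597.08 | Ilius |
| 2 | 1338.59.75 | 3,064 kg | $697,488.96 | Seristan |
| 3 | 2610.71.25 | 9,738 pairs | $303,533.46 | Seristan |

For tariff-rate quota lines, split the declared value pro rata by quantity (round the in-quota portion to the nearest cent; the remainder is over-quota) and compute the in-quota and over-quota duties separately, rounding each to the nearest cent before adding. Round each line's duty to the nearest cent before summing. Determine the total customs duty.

Line 1 (4639.63.02, Ilius, 596 kg, $80,597.08):
Base rate for 4639.63.02 is 8%.
4639.63.02 has an FTA preferential rate, but origin Ilius is not Faron; base rate stands.
Additional duty on 4639.63.02 from Ilius: +17.7%. Applied ad valorem rate: 8% + 17.7% = 25.7%.
Duty = $80,597.08 × 25.7% = $20,713.45.
Line 2 (1338.59.75, Seristan, 3,064 kg, $697,488.96):
Base rate for 1338.59.75 is $4.32/kg.
Duty = 3,064 × $4.32 = $13,236.48.
Line 3 (2610.71.25, Seristan, 9,738 pairs, $303,533.46):
Code 2610.71.25 is under a tariff-rate quota (threshold 4,202 pairs). In-quota: 4,202 pairs at 5%; over-quota: 5,536 pairs at 13.5%.
Pro-rata value split: in-quota = $303,533.46 × 4,202/9,738 = $130,976.34; over-quota = $303,533.46 − $130,976.34 = $172,557.12.
In-quota duty = $130,976.34 × 5% = $6,548.82. Over-quota duty = $172,557.12 × 13.5% = $23,295.21.
Line duty = $6,548.82 + $23,295.21 = $29,844.03.
Total = $20,713.45 + $13,236.48 + $29,844.03 = $63,793.96.

$63,793.96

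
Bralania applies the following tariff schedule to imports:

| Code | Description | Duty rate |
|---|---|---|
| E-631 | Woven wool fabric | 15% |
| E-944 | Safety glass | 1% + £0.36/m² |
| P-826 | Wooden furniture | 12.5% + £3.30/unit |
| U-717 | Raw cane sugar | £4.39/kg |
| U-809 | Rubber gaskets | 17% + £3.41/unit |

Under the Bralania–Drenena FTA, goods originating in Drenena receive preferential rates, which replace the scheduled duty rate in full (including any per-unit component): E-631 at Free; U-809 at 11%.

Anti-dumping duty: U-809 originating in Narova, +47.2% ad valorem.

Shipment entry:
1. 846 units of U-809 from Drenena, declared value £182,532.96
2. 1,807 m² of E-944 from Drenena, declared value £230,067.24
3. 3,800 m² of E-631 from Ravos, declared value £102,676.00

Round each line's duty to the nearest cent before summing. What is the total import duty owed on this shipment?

Line 1 (U-809, Drenena, 846 units, £182,532.96):
Base rate for U-809 is 17% + £3.41/unit.
Origin Drenena qualifies under the Bralania–Drenena agreement and U-809 is covered: preferential rate 11% applies instead.
The additional-duty order on U-809 targets Narova, not Drenena; it does not apply.
Duty = £182,532.96 × 11% = £20,078.63.
Line 2 (E-944, Drenena, 1,807 m², £230,067.24):
Base rate for E-944 is 1% + £0.36/m².
Origin Drenena is the FTA partner but E-944 is not on the preference list; base rate stands.
Duty = £230,067.24 × 1% + 1,807 × £0.36 = £2,951.19.
Line 3 (E-631, Ravos, 3,800 m², £102,676.00):
Base rate for E-631 is 15%.
E-631 has an FTA preferential rate, but origin Ravos is not Drenena; base rate stands.
Duty = £102,676.00 × 15% = £15,401.40.
Total = £20,078.63 + £2,951.19 + £15,401.40 = £38,431.22.

£38,431.22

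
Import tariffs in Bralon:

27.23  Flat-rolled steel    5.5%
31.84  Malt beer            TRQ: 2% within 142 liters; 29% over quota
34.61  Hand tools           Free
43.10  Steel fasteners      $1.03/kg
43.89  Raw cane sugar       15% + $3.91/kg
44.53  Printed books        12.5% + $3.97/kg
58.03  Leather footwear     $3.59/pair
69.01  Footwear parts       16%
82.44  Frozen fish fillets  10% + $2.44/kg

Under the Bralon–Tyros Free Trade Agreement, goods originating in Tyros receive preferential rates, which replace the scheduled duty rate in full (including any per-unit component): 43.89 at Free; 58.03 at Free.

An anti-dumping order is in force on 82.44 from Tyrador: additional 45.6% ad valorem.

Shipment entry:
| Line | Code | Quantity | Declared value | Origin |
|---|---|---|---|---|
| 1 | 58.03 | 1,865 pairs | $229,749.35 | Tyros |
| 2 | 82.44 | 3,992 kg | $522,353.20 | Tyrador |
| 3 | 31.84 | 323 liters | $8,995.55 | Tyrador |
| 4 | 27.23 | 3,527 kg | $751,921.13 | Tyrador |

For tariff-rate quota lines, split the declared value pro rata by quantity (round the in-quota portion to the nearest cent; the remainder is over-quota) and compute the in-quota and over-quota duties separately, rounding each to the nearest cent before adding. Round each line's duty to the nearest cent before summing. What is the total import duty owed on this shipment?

$343,065.46

Line 1 (58.03, Tyros, 1,865 pairs, $229,749.35):
Base rate for 58.03 is $3.59/pair.
Origin Tyros qualifies under the Bralon–Tyros agreement and 58.03 is covered: preferential rate Free applies instead.
Duty = $229,749.35 × 0% = $0.00.
Line 2 (82.44, Tyrador, 3,992 kg, $522,353.20):
Base rate for 82.44 is 10% + $2.44/kg.
Additional duty on 82.44 from Tyrador: +45.6%. Applied ad valorem rate: 10% + 45.6% = 55.6%.
Duty = $522,353.20 × 55.6% + 3,992 × $2.44 = $300,168.86.
Line 3 (31.84, Tyrador, 323 liters, $8,995.55):
Code 31.84 is under a tariff-rate quota (threshold 142 liters). In-quota: 142 liters at 2%; over-quota: 181 liters at 29%.
Pro-rata value split: in-quota = $8,995.55 × 142/323 = $3,954.70; over-quota = $8,995.55 − $3,954.70 = $5,040.85.
In-quota duty = $3,954.70 × 2% = $79.09. Over-quota duty = $5,040.85 × 29% = $1,461.85.
Line duty = $79.09 + $1,461.85 = $1,540.94.
Line 4 (27.23, Tyrador, 3,527 kg, $751,921.13):
Base rate for 27.23 is 5.5%.
Duty = $751,921.13 × 5.5% = $41,355.66.
Total = $0.00 + $300,168.86 + $1,540.94 + $41,355.66 = $343,065.46.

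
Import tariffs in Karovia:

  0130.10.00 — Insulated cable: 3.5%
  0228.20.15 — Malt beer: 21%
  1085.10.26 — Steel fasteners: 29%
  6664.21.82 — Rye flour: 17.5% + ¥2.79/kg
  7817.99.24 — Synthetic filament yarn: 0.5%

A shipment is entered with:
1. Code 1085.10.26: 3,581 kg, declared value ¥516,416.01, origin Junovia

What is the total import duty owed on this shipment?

¥149,760.64

Line 1 (1085.10.26, Junovia, 3,581 kg, ¥516,416.01):
Base rate for 1085.10.26 is 29%.
Duty = ¥516,416.01 × 29% = ¥149,760.64.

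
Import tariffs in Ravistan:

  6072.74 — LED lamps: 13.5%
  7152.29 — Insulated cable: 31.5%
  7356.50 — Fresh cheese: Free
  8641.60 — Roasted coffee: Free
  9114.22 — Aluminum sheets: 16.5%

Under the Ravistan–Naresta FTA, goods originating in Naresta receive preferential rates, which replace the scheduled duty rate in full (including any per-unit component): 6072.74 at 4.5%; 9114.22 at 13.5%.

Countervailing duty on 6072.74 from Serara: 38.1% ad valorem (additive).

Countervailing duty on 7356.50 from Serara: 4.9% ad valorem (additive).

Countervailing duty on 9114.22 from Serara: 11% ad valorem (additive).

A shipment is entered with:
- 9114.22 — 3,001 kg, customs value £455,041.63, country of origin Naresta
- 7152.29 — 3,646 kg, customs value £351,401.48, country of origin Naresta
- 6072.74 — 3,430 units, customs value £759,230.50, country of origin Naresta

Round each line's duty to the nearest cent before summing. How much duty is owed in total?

Line 1 (9114.22, Naresta, 3,001 kg, £455,041.63):
Base rate for 9114.22 is 16.5%.
Origin Naresta qualifies under the Ravistan–Naresta agreement and 9114.22 is covered: preferential rate 13.5% applies instead.
The additional-duty order on 9114.22 targets Serara, not Naresta; it does not apply.
Duty = £455,041.63 × 13.5% = £61,430.62.
Line 2 (7152.29, Naresta, 3,646 kg, £351,401.48):
Base rate for 7152.29 is 31.5%.
Origin Naresta is the FTA partner but 7152.29 is not on the preference list; base rate stands.
Duty = £351,401.48 × 31.5% = £110,691.47.
Line 3 (6072.74, Naresta, 3,430 units, £759,230.50):
Base rate for 6072.74 is 13.5%.
Origin Naresta qualifies under the Ravistan–Naresta agreement and 6072.74 is covered: preferential rate 4.5% applies instead.
The additional-duty order on 6072.74 targets Serara, not Naresta; it does not apply.
Duty = £759,230.50 × 4.5% = £34,165.37.
Total = £61,430.62 + £110,691.47 + £34,165.37 = £206,287.46.

£206,287.46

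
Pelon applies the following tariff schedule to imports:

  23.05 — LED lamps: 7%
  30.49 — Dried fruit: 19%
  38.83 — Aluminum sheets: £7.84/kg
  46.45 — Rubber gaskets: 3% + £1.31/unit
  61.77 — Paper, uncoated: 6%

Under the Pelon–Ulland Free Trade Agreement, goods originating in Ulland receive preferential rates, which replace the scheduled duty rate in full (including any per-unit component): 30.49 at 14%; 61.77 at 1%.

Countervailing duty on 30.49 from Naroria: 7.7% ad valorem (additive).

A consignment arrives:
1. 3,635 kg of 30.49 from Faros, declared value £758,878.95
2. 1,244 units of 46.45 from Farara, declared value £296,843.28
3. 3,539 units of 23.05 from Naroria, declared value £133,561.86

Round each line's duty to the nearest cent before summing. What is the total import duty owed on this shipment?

Line 1 (30.49, Faros, 3,635 kg, £758,878.95):
Base rate for 30.49 is 19%.
30.49 has an FTA preferential rate, but origin Faros is not Ulland; base rate stands.
The additional-duty order on 30.49 targets Naroria, not Faros; it does not apply.
Duty = £758,878.95 × 19% = £144,187.00.
Line 2 (46.45, Farara, 1,244 units, £296,843.28):
Base rate for 46.45 is 3% + £1.31/unit.
Duty = £296,843.28 × 3% + 1,244 × £1.31 = £10,534.94.
Line 3 (23.05, Naroria, 3,539 units, £133,561.86):
Base rate for 23.05 is 7%.
Duty = £133,561.86 × 7% = £9,349.33.
Total = £144,187.00 + £10,534.94 + £9,349.33 = £164,071.27.

£164,071.27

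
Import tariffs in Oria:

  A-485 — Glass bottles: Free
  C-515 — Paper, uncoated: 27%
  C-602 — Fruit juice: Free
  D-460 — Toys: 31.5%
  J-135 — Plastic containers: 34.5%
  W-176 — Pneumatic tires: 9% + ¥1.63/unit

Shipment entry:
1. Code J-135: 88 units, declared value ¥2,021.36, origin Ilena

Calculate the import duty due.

¥697.37

Line 1 (J-135, Ilena, 88 units, ¥2,021.36):
Base rate for J-135 is 34.5%.
Duty = ¥2,021.36 × 34.5% = ¥697.37.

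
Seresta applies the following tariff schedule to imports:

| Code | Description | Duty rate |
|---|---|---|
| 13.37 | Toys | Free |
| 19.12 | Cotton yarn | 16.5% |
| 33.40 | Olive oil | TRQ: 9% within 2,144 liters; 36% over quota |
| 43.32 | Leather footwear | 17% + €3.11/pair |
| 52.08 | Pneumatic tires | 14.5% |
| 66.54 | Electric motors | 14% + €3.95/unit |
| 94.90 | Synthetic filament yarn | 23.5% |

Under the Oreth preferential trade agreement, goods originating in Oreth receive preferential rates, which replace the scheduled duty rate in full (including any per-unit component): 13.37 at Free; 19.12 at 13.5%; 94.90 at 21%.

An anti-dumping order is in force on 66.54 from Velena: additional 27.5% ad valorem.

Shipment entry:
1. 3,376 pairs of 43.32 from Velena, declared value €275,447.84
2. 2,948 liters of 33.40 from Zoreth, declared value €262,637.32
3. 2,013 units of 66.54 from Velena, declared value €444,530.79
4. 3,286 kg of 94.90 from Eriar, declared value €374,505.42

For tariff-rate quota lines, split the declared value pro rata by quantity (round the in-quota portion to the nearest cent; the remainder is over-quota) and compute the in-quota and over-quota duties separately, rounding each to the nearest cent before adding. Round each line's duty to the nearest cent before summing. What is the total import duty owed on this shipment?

€380,742.91

Line 1 (43.32, Velena, 3,376 pairs, €275,447.84):
Base rate for 43.32 is 17% + €3.11/pair.
Duty = €275,447.84 × 17% + 3,376 × €3.11 = €57,325.49.
Line 2 (33.40, Zoreth, 2,948 liters, €262,637.32):
Code 33.40 is under a tariff-rate quota (threshold 2,144 liters). In-quota: 2,144 liters at 9%; over-quota: 804 liters at 36%.
Pro-rata value split: in-quota = €262,637.32 × 2,144/2,948 = €191,008.96; over-quota = €262,637.32 − €191,008.96 = €71,628.36.
In-quota duty = €191,008.96 × 9% = €17,190.81. Over-quota duty = €71,628.36 × 36% = €25,786.21.
Line duty = €17,190.81 + €25,786.21 = €42,977.02.
Line 3 (66.54, Velena, 2,013 units, €444,530.79):
Base rate for 66.54 is 14% + €3.95/unit.
Additional duty on 66.54 from Velena: +27.5%. Applied ad valorem rate: 14% + 27.5% = 41.5%.
Duty = €444,530.79 × 41.5% + 2,013 × €3.95 = €192,431.63.
Line 4 (94.90, Eriar, 3,286 kg, €374,505.42):
Base rate for 94.90 is 23.5%.
94.90 has an FTA preferential rate, but origin Eriar is not Oreth; base rate stands.
Duty = €374,505.42 × 23.5% = €88,008.77.
Total = €57,325.49 + €42,977.02 + €192,431.63 + €88,008.77 = €380,742.91.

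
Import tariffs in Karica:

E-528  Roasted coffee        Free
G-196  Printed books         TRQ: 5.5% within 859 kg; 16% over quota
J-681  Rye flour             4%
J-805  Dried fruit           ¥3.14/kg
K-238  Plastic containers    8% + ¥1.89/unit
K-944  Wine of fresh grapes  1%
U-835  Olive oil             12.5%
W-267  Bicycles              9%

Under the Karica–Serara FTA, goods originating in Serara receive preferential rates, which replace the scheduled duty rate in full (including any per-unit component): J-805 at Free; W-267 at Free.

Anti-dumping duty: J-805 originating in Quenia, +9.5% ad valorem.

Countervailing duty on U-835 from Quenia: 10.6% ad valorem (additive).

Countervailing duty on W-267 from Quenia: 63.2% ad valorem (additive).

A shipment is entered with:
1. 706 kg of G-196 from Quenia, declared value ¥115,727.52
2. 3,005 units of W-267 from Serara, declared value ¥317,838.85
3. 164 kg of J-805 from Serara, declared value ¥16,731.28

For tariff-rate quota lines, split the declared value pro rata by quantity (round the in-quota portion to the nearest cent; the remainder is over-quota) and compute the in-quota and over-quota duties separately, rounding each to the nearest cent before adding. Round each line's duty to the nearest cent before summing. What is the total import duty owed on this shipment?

Line 1 (G-196, Quenia, 706 kg, ¥115,727.52):
Code G-196 is under a tariff-rate quota (threshold 859 kg). Quantity 706 kg is within the quota, so the in-quota rate 5.5% applies to the full value.
Duty = ¥115,727.52 × 5.5% = ¥6,365.01.
Line 2 (W-267, Serara, 3,005 units, ¥317,838.85):
Base rate for W-267 is 9%.
Origin Serara qualifies under the Karica–Serara agreement and W-267 is covered: preferential rate Free applies instead.
The additional-duty order on W-267 targets Quenia, not Serara; it does not apply.
Duty = ¥317,838.85 × 0% = ¥0.00.
Line 3 (J-805, Serara, 164 kg, ¥16,731.28):
Base rate for J-805 is ¥3.14/kg.
Origin Serara qualifies under the Karica–Serara agreement and J-805 is covered: preferential rate Free applies instead.
The additional-duty order on J-805 targets Quenia, not Serara; it does not apply.
Duty = ¥16,731.28 × 0% = ¥0.00.
Total = ¥6,365.01 + ¥0.00 + ¥0.00 = ¥6,365.01.

¥6,365.01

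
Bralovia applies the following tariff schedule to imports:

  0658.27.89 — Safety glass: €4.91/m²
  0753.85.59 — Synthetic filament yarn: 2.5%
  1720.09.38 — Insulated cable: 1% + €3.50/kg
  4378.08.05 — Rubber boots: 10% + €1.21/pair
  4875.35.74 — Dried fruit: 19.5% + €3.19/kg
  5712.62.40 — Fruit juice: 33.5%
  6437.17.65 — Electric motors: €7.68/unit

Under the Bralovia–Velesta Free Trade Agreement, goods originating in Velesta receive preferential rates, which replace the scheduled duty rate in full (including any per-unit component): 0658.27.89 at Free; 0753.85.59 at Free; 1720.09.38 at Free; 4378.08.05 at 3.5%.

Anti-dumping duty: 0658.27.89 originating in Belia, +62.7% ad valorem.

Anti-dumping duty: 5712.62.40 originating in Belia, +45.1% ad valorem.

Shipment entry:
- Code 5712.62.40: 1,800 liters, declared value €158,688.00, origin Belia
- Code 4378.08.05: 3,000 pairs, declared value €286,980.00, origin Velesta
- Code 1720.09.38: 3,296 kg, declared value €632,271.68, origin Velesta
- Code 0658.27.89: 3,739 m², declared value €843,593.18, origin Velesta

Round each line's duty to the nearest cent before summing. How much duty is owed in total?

Line 1 (5712.62.40, Belia, 1,800 liters, €158,688.00):
Base rate for 5712.62.40 is 33.5%.
Additional duty on 5712.62.40 from Belia: +45.1%. Applied ad valorem rate: 33.5% + 45.1% = 78.6%.
Duty = €158,688.00 × 78.6% = €124,728.77.
Line 2 (4378.08.05, Velesta, 3,000 pairs, €286,980.00):
Base rate for 4378.08.05 is 10% + €1.21/pair.
Origin Velesta qualifies under the Bralovia–Velesta agreement and 4378.08.05 is covered: preferential rate 3.5% applies instead.
Duty = €286,980.00 × 3.5% = €10,044.30.
Line 3 (1720.09.38, Velesta, 3,296 kg, €632,271.68):
Base rate for 1720.09.38 is 1% + €3.50/kg.
Origin Velesta qualifies under the Bralovia–Velesta agreement and 1720.09.38 is covered: preferential rate Free applies instead.
Duty = €632,271.68 × 0% = €0.00.
Line 4 (0658.27.89, Velesta, 3,739 m², €843,593.18):
Base rate for 0658.27.89 is €4.91/m².
Origin Velesta qualifies under the Bralovia–Velesta agreement and 0658.27.89 is covered: preferential rate Free applies instead.
The additional-duty order on 0658.27.89 targets Belia, not Velesta; it does not apply.
Duty = €843,593.18 × 0% = €0.00.
Total = €124,728.77 + €10,044.30 + €0.00 + €0.00 = €134,773.07.

€134,773.07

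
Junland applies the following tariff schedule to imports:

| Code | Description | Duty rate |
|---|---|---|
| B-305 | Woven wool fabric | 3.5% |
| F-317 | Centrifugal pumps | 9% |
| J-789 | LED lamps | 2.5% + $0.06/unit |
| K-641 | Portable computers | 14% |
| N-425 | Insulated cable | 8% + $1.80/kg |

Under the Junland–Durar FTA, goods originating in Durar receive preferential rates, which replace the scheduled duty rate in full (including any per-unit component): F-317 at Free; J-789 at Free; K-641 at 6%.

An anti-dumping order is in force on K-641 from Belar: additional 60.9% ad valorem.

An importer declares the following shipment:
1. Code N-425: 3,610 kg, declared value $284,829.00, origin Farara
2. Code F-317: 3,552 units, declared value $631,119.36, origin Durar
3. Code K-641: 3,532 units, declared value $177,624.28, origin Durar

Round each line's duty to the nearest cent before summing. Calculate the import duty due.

Line 1 (N-425, Farara, 3,610 kg, $284,829.00):
Base rate for N-425 is 8% + $1.80/kg.
Duty = $284,829.00 × 8% + 3,610 × $1.80 = $29,284.32.
Line 2 (F-317, Durar, 3,552 units, $631,119.36):
Base rate for F-317 is 9%.
Origin Durar qualifies under the Junland–Durar agreement and F-317 is covered: preferential rate Free applies instead.
Duty = $631,119.36 × 0% = $0.00.
Line 3 (K-641, Durar, 3,532 units, $177,624.28):
Base rate for K-641 is 14%.
Origin Durar qualifies under the Junland–Durar agreement and K-641 is covered: preferential rate 6% applies instead.
The additional-duty order on K-641 targets Belar, not Durar; it does not apply.
Duty = $177,624.28 × 6% = $10,657.46.
Total = $29,284.32 + $0.00 + $10,657.46 = $39,941.78.

$39,941.78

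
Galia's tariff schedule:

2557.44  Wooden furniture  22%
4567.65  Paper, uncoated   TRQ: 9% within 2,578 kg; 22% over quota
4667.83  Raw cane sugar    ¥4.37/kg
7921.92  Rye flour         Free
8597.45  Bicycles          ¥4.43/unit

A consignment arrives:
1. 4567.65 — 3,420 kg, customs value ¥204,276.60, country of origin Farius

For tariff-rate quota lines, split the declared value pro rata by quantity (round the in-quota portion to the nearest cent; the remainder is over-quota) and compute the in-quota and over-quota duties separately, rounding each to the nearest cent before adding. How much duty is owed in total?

Line 1 (4567.65, Farius, 3,420 kg, ¥204,276.60):
Code 4567.65 is under a tariff-rate quota (threshold 2,578 kg). In-quota: 2,578 kg at 9%; over-quota: 842 kg at 22%.
Pro-rata value split: in-quota = ¥204,276.60 × 2,578/3,420 = ¥153,983.94; over-quota = ¥204,276.60 − ¥153,983.94 = ¥50,292.66.
In-quota duty = ¥153,983.94 × 9% = ¥13,858.55. Over-quota duty = ¥50,292.66 × 22% = ¥11,064.39.
Line duty = ¥13,858.55 + ¥11,064.39 = ¥24,922.94.

¥24,922.94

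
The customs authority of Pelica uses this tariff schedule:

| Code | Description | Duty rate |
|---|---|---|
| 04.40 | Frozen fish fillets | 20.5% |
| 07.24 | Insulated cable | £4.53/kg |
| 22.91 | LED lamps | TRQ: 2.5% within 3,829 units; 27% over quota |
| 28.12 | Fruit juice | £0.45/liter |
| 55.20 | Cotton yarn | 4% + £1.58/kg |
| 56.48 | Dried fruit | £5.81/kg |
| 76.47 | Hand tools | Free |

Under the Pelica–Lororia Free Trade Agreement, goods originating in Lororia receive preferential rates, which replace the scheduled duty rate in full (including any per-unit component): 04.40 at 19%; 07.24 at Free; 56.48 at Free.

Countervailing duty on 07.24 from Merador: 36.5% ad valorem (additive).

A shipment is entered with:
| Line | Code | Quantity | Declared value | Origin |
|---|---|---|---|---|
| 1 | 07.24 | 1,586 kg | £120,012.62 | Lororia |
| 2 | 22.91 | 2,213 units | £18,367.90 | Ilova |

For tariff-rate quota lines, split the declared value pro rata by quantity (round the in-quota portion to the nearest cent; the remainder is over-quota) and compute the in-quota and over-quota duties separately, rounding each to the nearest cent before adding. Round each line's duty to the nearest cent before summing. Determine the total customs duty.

Line 1 (07.24, Lororia, 1,586 kg, £120,012.62):
Base rate for 07.24 is £4.53/kg.
Origin Lororia qualifies under the Pelica–Lororia agreement and 07.24 is covered: preferential rate Free applies instead.
The additional-duty order on 07.24 targets Merador, not Lororia; it does not apply.
Duty = £120,012.62 × 0% = £0.00.
Line 2 (22.91, Ilova, 2,213 units, £18,367.90):
Code 22.91 is under a tariff-rate quota (threshold 3,829 units). Quantity 2,213 units is within the quota, so the in-quota rate 2.5% applies to the full value.
Duty = £18,367.90 × 2.5% = £459.20.
Total = £0.00 + £459.20 = £459.20.

£459.20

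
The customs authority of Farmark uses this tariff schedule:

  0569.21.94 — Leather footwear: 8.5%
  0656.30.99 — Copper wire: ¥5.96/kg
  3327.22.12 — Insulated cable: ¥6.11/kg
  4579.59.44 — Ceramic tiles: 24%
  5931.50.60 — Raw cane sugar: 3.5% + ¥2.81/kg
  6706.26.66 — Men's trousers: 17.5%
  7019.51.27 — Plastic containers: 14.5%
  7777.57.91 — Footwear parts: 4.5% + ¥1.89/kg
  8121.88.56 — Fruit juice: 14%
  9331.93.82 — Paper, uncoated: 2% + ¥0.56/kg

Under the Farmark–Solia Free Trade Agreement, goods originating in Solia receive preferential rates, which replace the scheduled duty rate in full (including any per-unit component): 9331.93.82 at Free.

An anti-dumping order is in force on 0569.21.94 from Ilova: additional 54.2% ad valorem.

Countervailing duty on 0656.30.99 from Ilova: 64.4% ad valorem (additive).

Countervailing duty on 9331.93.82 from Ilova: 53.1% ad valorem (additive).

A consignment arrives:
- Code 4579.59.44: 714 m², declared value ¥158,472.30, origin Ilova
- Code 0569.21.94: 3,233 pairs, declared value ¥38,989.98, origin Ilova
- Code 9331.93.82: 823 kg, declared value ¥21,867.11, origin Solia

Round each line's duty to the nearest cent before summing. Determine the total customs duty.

¥62,480.07

Line 1 (4579.59.44, Ilova, 714 m², ¥158,472.30):
Base rate for 4579.59.44 is 24%.
Duty = ¥158,472.30 × 24% = ¥38,033.35.
Line 2 (0569.21.94, Ilova, 3,233 pairs, ¥38,989.98):
Base rate for 0569.21.94 is 8.5%.
Additional duty on 0569.21.94 from Ilova: +54.2%. Applied ad valorem rate: 8.5% + 54.2% = 62.7%.
Duty = ¥38,989.98 × 62.7% = ¥24,446.72.
Line 3 (9331.93.82, Solia, 823 kg, ¥21,867.11):
Base rate for 9331.93.82 is 2% + ¥0.56/kg.
Origin Solia qualifies under the Farmark–Solia agreement and 9331.93.82 is covered: preferential rate Free applies instead.
The additional-duty order on 9331.93.82 targets Ilova, not Solia; it does not apply.
Duty = ¥21,867.11 × 0% = ¥0.00.
Total = ¥38,033.35 + ¥24,446.72 + ¥0.00 = ¥62,480.07.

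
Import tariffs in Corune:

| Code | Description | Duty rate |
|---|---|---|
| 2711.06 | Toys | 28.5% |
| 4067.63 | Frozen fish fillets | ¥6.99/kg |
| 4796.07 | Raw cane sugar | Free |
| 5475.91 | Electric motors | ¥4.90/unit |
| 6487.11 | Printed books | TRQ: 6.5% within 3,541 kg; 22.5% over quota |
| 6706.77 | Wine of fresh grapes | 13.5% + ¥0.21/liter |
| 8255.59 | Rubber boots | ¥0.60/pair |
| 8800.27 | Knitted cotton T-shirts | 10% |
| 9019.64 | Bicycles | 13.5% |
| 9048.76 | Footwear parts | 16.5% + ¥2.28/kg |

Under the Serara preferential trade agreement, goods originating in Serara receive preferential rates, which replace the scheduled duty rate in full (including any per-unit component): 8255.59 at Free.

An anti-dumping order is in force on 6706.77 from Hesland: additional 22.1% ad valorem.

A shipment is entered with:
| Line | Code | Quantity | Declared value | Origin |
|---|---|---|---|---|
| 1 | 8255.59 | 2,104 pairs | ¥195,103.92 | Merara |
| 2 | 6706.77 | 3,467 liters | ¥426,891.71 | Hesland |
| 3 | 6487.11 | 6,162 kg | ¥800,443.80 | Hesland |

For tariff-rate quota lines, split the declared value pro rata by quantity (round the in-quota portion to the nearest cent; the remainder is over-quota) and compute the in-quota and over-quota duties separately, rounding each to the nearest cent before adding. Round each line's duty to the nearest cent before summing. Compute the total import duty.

¥260,467.63

Line 1 (8255.59, Merara, 2,104 pairs, ¥195,103.92):
Base rate for 8255.59 is ¥0.60/pair.
8255.59 has an FTA preferential rate, but origin Merara is not Serara; base rate stands.
Duty = 2,104 × ¥0.60 = ¥1,262.40.
Line 2 (6706.77, Hesland, 3,467 liters, ¥426,891.71):
Base rate for 6706.77 is 13.5% + ¥0.21/liter.
Additional duty on 6706.77 from Hesland: +22.1%. Applied ad valorem rate: 13.5% + 22.1% = 35.6%.
Duty = ¥426,891.71 × 35.6% + 3,467 × ¥0.21 = ¥152,701.52.
Line 3 (6487.11, Hesland, 6,162 kg, ¥800,443.80):
Code 6487.11 is under a tariff-rate quota (threshold 3,541 kg). In-quota: 3,541 kg at 6.5%; over-quota: 2,621 kg at 22.5%.
Pro-rata value split: in-quota = ¥800,443.80 × 3,541/6,162 = ¥459,975.90; over-quota = ¥800,443.80 − ¥459,975.90 = ¥340,467.90.
In-quota duty = ¥459,975.90 × 6.5% = ¥29,898.43. Over-quota duty = ¥340,467.90 × 22.5% = ¥76,605.28.
Line duty = ¥29,898.43 + ¥76,605.28 = ¥106,503.71.
Total = ¥1,262.40 + ¥152,701.52 + ¥106,503.71 = ¥260,467.63.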